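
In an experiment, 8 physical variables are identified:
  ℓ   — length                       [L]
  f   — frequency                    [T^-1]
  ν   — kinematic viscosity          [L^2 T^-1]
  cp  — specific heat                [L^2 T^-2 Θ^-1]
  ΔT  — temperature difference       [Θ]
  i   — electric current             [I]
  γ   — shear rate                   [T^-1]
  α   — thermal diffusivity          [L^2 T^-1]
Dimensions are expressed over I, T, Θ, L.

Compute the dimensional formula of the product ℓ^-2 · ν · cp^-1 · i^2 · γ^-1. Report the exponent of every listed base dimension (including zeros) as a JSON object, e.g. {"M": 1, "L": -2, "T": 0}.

{"I": 2, "T": 2, "Θ": 1, "L": -2}

Dimensional matrix (I×T×Θ×L by ℓ×f×ν×cp×ΔT×i×γ×α):
  I: [ 0  0  0  0  0  1  0  0]
  T: [ 0 -1 -1 -2  0  0 -1 -1]
  Θ: [ 0  0  0 -1  1  0  0  0]
  L: [ 1  0  2  2  0  0  0  2]
  [I]: (-2)·0+(1)·0+(-1)·0+(2)·1+(-1)·0 = 2
  [T]: (-2)·0+(1)·-1+(-1)·-2+(2)·0+(-1)·-1 = 2
  [Θ]: (-2)·0+(1)·0+(-1)·-1+(2)·0+(-1)·0 = 1
  [L]: (-2)·1+(1)·2+(-1)·2+(2)·0+(-1)·0 = -2
⇒ I^2 T^2 Θ L^-2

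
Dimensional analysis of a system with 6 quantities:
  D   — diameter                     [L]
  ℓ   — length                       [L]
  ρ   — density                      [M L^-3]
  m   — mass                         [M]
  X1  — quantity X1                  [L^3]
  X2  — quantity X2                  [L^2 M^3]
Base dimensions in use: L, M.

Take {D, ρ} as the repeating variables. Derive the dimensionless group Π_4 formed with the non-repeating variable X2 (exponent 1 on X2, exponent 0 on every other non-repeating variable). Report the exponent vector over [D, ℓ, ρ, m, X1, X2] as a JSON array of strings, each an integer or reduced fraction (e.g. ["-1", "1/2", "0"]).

["-11", "0", "-3", "0", "0", "1"]

Dimensional matrix (L×M by D×ℓ×ρ×m×X1×X2):
  L: [ 1  1 -3  0  3  2]
  M: [ 0  0  1  1  0  3]
RREF → pivots at {D,ρ} ⇒ r = 2
Repeat: D,ρ; free: ℓ,m,X1,X2
RREF:
  r0: [   1    1    0    3    3   11]
  r1: [   0    0    1    1    0    3]
Fix exponent of X2 at 1, ℓ at 0, m at 0, X1 at 0; solve each RREF row for its pivot's exponent:
  r0: exp(D) + (11)·1 = 0 ⇒ exp(D) = -11
  r1: exp(ρ) + (3)·1 = 0 ⇒ exp(ρ) = -3
Π_4 = D^-11 · ρ^-3 · X2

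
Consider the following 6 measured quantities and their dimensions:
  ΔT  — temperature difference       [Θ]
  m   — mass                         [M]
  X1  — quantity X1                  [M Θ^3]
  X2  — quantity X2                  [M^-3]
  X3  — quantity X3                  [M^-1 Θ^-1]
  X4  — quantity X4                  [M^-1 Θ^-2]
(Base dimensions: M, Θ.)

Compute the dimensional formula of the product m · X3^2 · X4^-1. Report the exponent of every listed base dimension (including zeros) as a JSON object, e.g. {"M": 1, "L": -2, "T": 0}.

Write exponents as rows M,Θ / cols ΔT,m,X1,X2,X3,X4:
  M: [ 0  1  1 -3 -1 -1]
  Θ: [ 1  0  3  0 -1 -2]
  [M]: (1)·1+(2)·-1+(-1)·-1 = 0
  [Θ]: (1)·0+(2)·-1+(-1)·-2 = 0
⇒ 1 (dimensionless)

{"M": 0, "Θ": 0}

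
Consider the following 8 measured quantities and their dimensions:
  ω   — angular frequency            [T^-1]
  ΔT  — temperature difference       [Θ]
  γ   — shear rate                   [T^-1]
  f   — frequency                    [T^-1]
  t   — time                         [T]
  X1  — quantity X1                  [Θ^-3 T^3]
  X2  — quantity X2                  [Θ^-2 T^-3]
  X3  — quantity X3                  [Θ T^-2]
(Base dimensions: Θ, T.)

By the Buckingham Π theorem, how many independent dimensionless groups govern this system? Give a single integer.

6

Write exponents as rows Θ,T / cols ω,ΔT,γ,f,t,X1,X2,X3:
  Θ: [ 0  1  0  0  0 -3 -2  1]
  T: [-1  0 -1 -1  1  3 -3 -2]
Echelon form has 2 nonzero rows (pivots: ω,ΔT)
Π count = n − r = 8 − 2 = 6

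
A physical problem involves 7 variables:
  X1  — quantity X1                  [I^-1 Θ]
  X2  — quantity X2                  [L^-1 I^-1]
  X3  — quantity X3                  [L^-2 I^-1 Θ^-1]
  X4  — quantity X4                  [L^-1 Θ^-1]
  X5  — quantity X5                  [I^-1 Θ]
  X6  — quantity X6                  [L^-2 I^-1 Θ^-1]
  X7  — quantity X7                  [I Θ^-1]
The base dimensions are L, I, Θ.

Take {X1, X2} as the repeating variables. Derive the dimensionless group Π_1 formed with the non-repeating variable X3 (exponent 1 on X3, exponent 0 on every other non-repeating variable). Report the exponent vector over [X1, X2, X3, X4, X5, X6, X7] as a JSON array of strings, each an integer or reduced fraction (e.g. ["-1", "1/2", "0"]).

["1", "-2", "1", "0", "0", "0", "0"]

Dimensional matrix (L×I×Θ by X1×X2×X3×X4×X5×X6×X7):
  L: [ 0 -1 -2 -1  0 -2  0]
  I: [-1 -1 -1  0 -1 -1  1]
  Θ: [ 1  0 -1 -1  1 -1 -1]
RREF → pivots at {X1,X2} ⇒ r = 2
Repeat: X1,X2; free: X3,X4,X5,X6,X7
RREF:
  r0: [   1    0   -1   -1    1   -1   -1]
  r1: [   0    1    2    1    0    2    0]
  r2: [   0    0    0    0    0    0    0]
Fix exponent of X3 at 1, X4 at 0, X5 at 0, X6 at 0, X7 at 0; solve each RREF row for its pivot's exponent:
  r0: exp(X1) + (-1)·1 = 0 ⇒ exp(X1) = 1
  r1: exp(X2) + (2)·1 = 0 ⇒ exp(X2) = -2
Π_1 = X1 · X2^-2 · X3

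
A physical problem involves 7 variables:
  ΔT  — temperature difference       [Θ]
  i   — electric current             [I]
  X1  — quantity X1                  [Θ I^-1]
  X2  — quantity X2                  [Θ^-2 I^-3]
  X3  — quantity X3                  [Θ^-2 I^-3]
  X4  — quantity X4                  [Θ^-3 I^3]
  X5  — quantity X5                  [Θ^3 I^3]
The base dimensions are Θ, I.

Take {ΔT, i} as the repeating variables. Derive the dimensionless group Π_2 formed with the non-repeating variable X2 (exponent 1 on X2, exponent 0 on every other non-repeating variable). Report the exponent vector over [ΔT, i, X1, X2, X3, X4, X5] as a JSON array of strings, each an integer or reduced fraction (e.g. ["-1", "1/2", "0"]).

Exponent matrix [Θ,I] × [ΔT,i,X1,X2,X3,X4,X5]:
  Θ: [ 1  0  1 -2 -2 -3  3]
  I: [ 0  1 -1 -3 -3  3  3]
RREF → pivots at {ΔT,i} ⇒ r = 2
Pivot set = {ΔT,i}, free = {X1,X2,X3,X4,X5}
RREF:
  r0: [   1    0    1   -2   -2   -3    3]
  r1: [   0    1   -1   -3   -3    3    3]
Fix exponent of X2 at 1, X1 at 0, X3 at 0, X4 at 0, X5 at 0; solve each RREF row for its pivot's exponent:
  r0: exp(ΔT) + (-2)·1 = 0 ⇒ exp(ΔT) = 2
  r1: exp(i) + (-3)·1 = 0 ⇒ exp(i) = 3
Π_2 = ΔT^2 · i^3 · X2

["2", "3", "0", "1", "0", "0", "0"]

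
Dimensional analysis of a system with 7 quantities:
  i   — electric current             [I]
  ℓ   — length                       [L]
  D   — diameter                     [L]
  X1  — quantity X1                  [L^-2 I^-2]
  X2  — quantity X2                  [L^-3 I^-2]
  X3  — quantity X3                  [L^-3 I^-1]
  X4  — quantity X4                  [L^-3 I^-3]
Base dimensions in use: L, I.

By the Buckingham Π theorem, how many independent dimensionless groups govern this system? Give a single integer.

5

Write exponents as rows L,I / cols i,ℓ,D,X1,X2,X3,X4:
  L: [ 0  1  1 -2 -3 -3 -3]
  I: [ 1  0  0 -2 -2 -1 -3]
RREF → pivots at {i,ℓ} ⇒ r = 2
n=7, r=2 ⇒ 5 dimensionless groups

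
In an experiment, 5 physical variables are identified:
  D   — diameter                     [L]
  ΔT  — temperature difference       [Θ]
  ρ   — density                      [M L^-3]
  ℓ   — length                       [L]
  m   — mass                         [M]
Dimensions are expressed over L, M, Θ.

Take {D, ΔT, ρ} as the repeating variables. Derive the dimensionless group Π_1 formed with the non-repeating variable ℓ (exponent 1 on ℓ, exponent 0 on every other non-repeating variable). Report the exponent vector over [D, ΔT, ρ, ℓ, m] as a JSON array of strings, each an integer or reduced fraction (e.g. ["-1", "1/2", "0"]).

["-1", "0", "0", "1", "0"]

Write exponents as rows L,M,Θ / cols D,ΔT,ρ,ℓ,m:
  L: [ 1  0 -3  1  0]
  M: [ 0  0  1  0  1]
  Θ: [ 0  1  0  0  0]
Echelon form has 3 nonzero rows (pivots: D,ΔT,ρ)
Pivot set = {D,ΔT,ρ}, free = {ℓ,m}
RREF:
  r0: [   1    0    0    1    3]
  r1: [   0    1    0    0    0]
  r2: [   0    0    1    0    1]
Fix exponent of ℓ at 1, m at 0; solve each RREF row for its pivot's exponent:
  r0: exp(D) + (1)·1 = 0 ⇒ exp(D) = -1
  r1: exp(ΔT) + (0)·1 = 0 ⇒ exp(ΔT) = 0
  r2: exp(ρ) + (0)·1 = 0 ⇒ exp(ρ) = 0
Π_1 = D^-1 · ℓ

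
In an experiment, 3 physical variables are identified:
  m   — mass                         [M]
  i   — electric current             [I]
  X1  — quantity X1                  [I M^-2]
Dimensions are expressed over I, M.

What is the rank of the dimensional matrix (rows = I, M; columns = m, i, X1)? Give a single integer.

Dimensional matrix (I×M by m×i×X1):
  I: [ 0  1  1]
  M: [ 1  0 -2]
Echelon form has 2 nonzero rows (pivots: m,i)

2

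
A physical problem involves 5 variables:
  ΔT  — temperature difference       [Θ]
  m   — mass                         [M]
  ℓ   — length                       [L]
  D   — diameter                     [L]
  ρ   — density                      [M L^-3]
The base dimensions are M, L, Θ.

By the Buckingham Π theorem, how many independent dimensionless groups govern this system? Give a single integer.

Dimensional matrix (M×L×Θ by ΔT×m×ℓ×D×ρ):
  M: [ 0  1  0  0  1]
  L: [ 0  0  1  1 -3]
  Θ: [ 1  0  0  0  0]
RREF → pivots at {ΔT,m,ℓ} ⇒ r = 3
5 vars − rank 3 = 2 Π groups

2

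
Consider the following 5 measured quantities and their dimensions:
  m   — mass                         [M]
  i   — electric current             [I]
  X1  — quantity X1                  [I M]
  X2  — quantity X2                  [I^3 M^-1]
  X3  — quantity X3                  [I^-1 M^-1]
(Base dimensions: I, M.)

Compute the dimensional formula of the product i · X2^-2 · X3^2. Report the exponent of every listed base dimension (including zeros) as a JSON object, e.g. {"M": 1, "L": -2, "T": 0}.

Exponent matrix [I,M] × [m,i,X1,X2,X3]:
  I: [ 0  1  1  3 -1]
  M: [ 1  0  1 -1 -1]
  [I]: (1)·1+(-2)·3+(2)·-1 = -7
  [M]: (1)·0+(-2)·-1+(2)·-1 = 0
⇒ I^-7

{"I": -7, "M": 0}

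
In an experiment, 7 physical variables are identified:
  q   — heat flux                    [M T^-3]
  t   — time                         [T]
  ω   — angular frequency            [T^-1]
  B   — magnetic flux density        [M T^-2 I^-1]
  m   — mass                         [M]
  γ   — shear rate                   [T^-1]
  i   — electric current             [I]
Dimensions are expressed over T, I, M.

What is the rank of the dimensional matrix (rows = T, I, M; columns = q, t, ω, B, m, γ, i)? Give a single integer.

Exponent matrix [T,I,M] × [q,t,ω,B,m,γ,i]:
  T: [-3  1 -1 -2  0 -1  0]
  I: [ 0  0  0 -1  0  0  1]
  M: [ 1  0  0  1  1  0  0]
Echelon form has 3 nonzero rows (pivots: q,t,B)

3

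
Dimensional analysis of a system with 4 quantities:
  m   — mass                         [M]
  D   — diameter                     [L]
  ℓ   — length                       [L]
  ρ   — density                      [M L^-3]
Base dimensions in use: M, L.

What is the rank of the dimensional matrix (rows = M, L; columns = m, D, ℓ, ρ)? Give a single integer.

Write exponents as rows M,L / cols m,D,ℓ,ρ:
  M: [ 1  0  0  1]
  L: [ 0  1  1 -3]
Echelon form has 2 nonzero rows (pivots: m,D)

2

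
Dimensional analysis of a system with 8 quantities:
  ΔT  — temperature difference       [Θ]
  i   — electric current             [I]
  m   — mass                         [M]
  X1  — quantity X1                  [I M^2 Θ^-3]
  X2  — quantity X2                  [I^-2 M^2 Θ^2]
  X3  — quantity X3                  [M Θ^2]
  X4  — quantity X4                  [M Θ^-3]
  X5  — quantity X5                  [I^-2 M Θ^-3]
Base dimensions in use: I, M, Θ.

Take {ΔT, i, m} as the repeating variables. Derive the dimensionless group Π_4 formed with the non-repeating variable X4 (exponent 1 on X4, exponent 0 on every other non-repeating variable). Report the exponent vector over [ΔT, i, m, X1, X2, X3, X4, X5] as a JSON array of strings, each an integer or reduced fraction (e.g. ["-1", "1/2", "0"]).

Dimensional matrix (I×M×Θ by ΔT×i×m×X1×X2×X3×X4×X5):
  I: [ 0  1  0  1 -2  0  0 -2]
  M: [ 0  0  1  2  2  1  1  1]
  Θ: [ 1  0  0 -3  2  2 -3 -3]
Row reduction gives pivot columns ΔT,i,m; rank = 3
Repeat: ΔT,i,m; free: X1,X2,X3,X4,X5
RREF:
  r0: [   1    0    0   -3    2    2   -3   -3]
  r1: [   0    1    0    1   -2    0    0   -2]
  r2: [   0    0    1    2    2    1    1    1]
Fix exponent of X4 at 1, X1 at 0, X2 at 0, X3 at 0, X5 at 0; solve each RREF row for its pivot's exponent:
  r0: exp(ΔT) + (-3)·1 = 0 ⇒ exp(ΔT) = 3
  r1: exp(i) + (0)·1 = 0 ⇒ exp(i) = 0
  r2: exp(m) + (1)·1 = 0 ⇒ exp(m) = -1
Π_4 = ΔT^3 · m^-1 · X4

["3", "0", "-1", "0", "0", "0", "1", "0"]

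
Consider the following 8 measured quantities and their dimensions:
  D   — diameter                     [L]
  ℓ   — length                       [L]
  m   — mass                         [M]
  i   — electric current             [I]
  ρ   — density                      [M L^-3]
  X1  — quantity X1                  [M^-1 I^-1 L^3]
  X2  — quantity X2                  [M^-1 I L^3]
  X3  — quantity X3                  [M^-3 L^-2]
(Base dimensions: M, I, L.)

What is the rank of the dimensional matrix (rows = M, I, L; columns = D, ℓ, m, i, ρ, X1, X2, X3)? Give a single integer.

Exponent matrix [M,I,L] × [D,ℓ,m,i,ρ,X1,X2,X3]:
  M: [ 0  0  1  0  1 -1 -1 -3]
  I: [ 0  0  0  1  0 -1  1  0]
  L: [ 1  1  0  0 -3  3  3 -2]
RREF → pivots at {D,m,i} ⇒ r = 3

3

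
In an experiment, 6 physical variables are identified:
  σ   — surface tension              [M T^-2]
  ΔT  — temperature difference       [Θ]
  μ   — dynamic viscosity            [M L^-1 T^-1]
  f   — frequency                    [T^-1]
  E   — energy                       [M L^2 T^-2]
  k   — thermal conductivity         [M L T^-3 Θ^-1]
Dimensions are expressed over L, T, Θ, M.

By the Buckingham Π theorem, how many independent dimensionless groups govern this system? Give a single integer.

2

Write exponents as rows L,T,Θ,M / cols σ,ΔT,μ,f,E,k:
  L: [ 0  0 -1  0  2  1]
  T: [-2  0 -1 -1 -2 -3]
  Θ: [ 0  1  0  0  0 -1]
  M: [ 1  0  1  0  1  1]
Row reduction gives pivot columns σ,ΔT,μ,f; rank = 4
6 vars − rank 4 = 2 Π groups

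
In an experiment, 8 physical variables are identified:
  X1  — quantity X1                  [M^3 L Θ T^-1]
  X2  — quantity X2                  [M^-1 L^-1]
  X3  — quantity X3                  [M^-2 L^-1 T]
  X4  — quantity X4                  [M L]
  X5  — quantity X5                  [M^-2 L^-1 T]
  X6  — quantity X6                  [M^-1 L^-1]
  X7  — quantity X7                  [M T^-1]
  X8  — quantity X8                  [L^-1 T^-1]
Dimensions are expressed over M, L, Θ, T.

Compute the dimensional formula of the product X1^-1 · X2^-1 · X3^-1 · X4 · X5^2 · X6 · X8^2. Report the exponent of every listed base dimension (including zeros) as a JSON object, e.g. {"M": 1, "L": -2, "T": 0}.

{"M": -4, "L": -3, "Θ": -1, "T": 0}

Write exponents as rows M,L,Θ,T / cols X1,X2,X3,X4,X5,X6,X7,X8:
  M: [ 3 -1 -2  1 -2 -1  1  0]
  L: [ 1 -1 -1  1 -1 -1  0 -1]
  Θ: [ 1  0  0  0  0  0  0  0]
  T: [-1  0  1  0  1  0 -1 -1]
  [M]: (-1)·3+(-1)·-1+(-1)·-2+(1)·1+(2)·-2+(1)·-1+(2)·0 = -4
  [L]: (-1)·1+(-1)·-1+(-1)·-1+(1)·1+(2)·-1+(1)·-1+(2)·-1 = -3
  [Θ]: (-1)·1+(-1)·0+(-1)·0+(1)·0+(2)·0+(1)·0+(2)·0 = -1
  [T]: (-1)·-1+(-1)·0+(-1)·1+(1)·0+(2)·1+(1)·0+(2)·-1 = 0
⇒ M^-4 L^-3 Θ^-1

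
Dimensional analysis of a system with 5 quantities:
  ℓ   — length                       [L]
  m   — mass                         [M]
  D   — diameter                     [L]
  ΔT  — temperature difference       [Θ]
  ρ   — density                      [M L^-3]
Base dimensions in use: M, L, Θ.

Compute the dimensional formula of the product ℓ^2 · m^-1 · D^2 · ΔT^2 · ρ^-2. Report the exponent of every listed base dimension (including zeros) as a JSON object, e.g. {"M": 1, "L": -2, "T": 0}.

{"M": -3, "L": 10, "Θ": 2}

Dimensional matrix (M×L×Θ by ℓ×m×D×ΔT×ρ):
  M: [ 0  1  0  0  1]
  L: [ 1  0  1  0 -3]
  Θ: [ 0  0  0  1  0]
  [M]: (2)·0+(-1)·1+(2)·0+(2)·0+(-2)·1 = -3
  [L]: (2)·1+(-1)·0+(2)·1+(2)·0+(-2)·-3 = 10
  [Θ]: (2)·0+(-1)·0+(2)·0+(2)·1+(-2)·0 = 2
⇒ M^-3 L^10 Θ^2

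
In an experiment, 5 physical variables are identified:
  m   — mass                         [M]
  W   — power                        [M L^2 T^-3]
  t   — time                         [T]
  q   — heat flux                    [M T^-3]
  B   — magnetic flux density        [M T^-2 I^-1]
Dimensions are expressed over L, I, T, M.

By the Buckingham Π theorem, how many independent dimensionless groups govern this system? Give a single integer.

Exponent matrix [L,I,T,M] × [m,W,t,q,B]:
  L: [ 0  2  0  0  0]
  I: [ 0  0  0  0 -1]
  T: [ 0 -3  1 -3 -2]
  M: [ 1  1  0  1  1]
Echelon form has 4 nonzero rows (pivots: m,W,t,B)
n=5, r=4 ⇒ 1 dimensionless group

1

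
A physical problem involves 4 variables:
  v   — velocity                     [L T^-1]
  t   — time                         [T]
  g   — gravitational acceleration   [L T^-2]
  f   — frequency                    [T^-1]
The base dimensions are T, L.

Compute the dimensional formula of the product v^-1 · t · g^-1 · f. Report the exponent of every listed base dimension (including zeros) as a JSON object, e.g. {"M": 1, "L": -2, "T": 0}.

Exponent matrix [T,L] × [v,t,g,f]:
  T: [-1  1 -2 -1]
  L: [ 1  0  1  0]
  [T]: (-1)·-1+(1)·1+(-1)·-2+(1)·-1 = 3
  [L]: (-1)·1+(1)·0+(-1)·1+(1)·0 = -2
⇒ T^3 L^-2

{"T": 3, "L": -2}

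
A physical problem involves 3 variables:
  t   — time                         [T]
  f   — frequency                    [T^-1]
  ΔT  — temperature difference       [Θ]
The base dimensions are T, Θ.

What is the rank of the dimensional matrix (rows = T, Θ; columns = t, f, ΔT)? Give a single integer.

2

Dimensional matrix (T×Θ by t×f×ΔT):
  T: [ 1 -1  0]
  Θ: [ 0  0  1]
Row reduction gives pivot columns t,ΔT; rank = 2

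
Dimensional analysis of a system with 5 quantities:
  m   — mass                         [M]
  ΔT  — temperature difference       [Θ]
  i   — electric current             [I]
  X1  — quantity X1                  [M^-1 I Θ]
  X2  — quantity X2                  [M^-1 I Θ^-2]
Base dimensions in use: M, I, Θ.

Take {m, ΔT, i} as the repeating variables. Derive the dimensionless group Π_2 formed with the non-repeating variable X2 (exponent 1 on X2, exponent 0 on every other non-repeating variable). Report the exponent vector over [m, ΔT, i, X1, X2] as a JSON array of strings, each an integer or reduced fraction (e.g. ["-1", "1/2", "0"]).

Dimensional matrix (M×I×Θ by m×ΔT×i×X1×X2):
  M: [ 1  0  0 -1 -1]
  I: [ 0  0  1  1  1]
  Θ: [ 0  1  0  1 -2]
RREF → pivots at {m,ΔT,i} ⇒ r = 3
Repeat: m,ΔT,i; free: X1,X2
RREF:
  r0: [   1    0    0   -1   -1]
  r1: [   0    1    0    1   -2]
  r2: [   0    0    1    1    1]
Fix exponent of X2 at 1, X1 at 0; solve each RREF row for its pivot's exponent:
  r0: exp(m) + (-1)·1 = 0 ⇒ exp(m) = 1
  r1: exp(ΔT) + (-2)·1 = 0 ⇒ exp(ΔT) = 2
  r2: exp(i) + (1)·1 = 0 ⇒ exp(i) = -1
Π_2 = m · ΔT^2 · i^-1 · X2

["1", "2", "-1", "0", "1"]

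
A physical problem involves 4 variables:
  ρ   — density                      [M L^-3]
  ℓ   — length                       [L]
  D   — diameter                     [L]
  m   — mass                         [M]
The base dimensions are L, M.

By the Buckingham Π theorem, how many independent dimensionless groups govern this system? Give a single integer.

Dimensional matrix (L×M by ρ×ℓ×D×m):
  L: [-3  1  1  0]
  M: [ 1  0  0  1]
RREF → pivots at {ρ,ℓ} ⇒ r = 2
Π count = n − r = 4 − 2 = 2

2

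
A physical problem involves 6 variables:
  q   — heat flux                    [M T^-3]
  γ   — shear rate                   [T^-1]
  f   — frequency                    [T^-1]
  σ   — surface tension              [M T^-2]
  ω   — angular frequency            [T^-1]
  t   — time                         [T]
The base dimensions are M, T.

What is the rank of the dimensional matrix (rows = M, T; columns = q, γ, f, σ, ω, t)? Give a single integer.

2

Exponent matrix [M,T] × [q,γ,f,σ,ω,t]:
  M: [ 1  0  0  1  0  0]
  T: [-3 -1 -1 -2 -1  1]
RREF → pivots at {q,γ} ⇒ r = 2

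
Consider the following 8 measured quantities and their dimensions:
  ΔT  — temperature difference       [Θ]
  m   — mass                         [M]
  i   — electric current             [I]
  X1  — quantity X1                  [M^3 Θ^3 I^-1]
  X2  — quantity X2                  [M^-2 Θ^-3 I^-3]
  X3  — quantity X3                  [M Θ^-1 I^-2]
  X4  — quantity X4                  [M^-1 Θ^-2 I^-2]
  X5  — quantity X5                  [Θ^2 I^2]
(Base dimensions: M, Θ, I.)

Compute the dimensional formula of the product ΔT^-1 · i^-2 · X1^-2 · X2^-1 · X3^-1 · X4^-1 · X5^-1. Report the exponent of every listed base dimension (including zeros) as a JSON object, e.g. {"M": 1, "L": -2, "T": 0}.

Exponent matrix [M,Θ,I] × [ΔT,m,i,X1,X2,X3,X4,X5]:
  M: [ 0  1  0  3 -2  1 -1  0]
  Θ: [ 1  0  0  3 -3 -1 -2  2]
  I: [ 0  0  1 -1 -3 -2 -2  2]
  [M]: (-1)·0+(-2)·0+(-2)·3+(-1)·-2+(-1)·1+(-1)·-1+(-1)·0 = -4
  [Θ]: (-1)·1+(-2)·0+(-2)·3+(-1)·-3+(-1)·-1+(-1)·-2+(-1)·2 = -3
  [I]: (-1)·0+(-2)·1+(-2)·-1+(-1)·-3+(-1)·-2+(-1)·-2+(-1)·2 = 5
⇒ M^-4 Θ^-3 I^5

{"M": -4, "Θ": -3, "I": 5}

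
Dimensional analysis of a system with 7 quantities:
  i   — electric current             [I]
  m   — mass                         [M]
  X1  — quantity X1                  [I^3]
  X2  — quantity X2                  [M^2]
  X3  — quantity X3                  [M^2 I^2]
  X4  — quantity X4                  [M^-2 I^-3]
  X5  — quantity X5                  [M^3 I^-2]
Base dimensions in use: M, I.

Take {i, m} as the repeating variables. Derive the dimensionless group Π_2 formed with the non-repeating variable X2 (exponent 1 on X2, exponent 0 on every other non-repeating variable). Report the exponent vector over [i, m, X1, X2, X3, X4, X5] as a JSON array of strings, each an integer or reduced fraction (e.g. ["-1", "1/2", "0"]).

["0", "-2", "0", "1", "0", "0", "0"]

Write exponents as rows M,I / cols i,m,X1,X2,X3,X4,X5:
  M: [ 0  1  0  2  2 -2  3]
  I: [ 1  0  3  0  2 -3 -2]
Echelon form has 2 nonzero rows (pivots: i,m)
Pivot set = {i,m}, free = {X1,X2,X3,X4,X5}
RREF:
  r0: [   1    0    3    0    2   -3   -2]
  r1: [   0    1    0    2    2   -2    3]
Fix exponent of X2 at 1, X1 at 0, X3 at 0, X4 at 0, X5 at 0; solve each RREF row for its pivot's exponent:
  r0: exp(i) + (0)·1 = 0 ⇒ exp(i) = 0
  r1: exp(m) + (2)·1 = 0 ⇒ exp(m) = -2
Π_2 = m^-2 · X2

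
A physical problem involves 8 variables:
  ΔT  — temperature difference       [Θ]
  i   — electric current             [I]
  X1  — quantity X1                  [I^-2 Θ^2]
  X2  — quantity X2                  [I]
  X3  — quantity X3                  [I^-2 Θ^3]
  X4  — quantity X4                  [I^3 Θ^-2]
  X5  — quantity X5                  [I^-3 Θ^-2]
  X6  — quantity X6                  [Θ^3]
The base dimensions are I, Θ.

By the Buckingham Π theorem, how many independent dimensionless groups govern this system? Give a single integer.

6

Dimensional matrix (I×Θ by ΔT×i×X1×X2×X3×X4×X5×X6):
  I: [ 0  1 -2  1 -2  3 -3  0]
  Θ: [ 1  0  2  0  3 -2 -2  3]
Echelon form has 2 nonzero rows (pivots: ΔT,i)
Π count = n − r = 8 − 2 = 6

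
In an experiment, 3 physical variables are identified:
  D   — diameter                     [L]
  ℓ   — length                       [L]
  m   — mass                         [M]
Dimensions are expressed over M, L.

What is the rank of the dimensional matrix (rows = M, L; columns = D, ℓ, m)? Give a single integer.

Exponent matrix [M,L] × [D,ℓ,m]:
  M: [ 0  0  1]
  L: [ 1  1  0]
Row reduction gives pivot columns D,m; rank = 2

2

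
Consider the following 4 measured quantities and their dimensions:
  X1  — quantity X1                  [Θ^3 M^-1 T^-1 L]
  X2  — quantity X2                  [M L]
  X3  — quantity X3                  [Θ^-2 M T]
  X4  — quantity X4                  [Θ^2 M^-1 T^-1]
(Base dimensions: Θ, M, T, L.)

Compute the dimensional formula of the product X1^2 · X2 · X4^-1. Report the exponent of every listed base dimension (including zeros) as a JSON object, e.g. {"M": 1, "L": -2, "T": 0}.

{"Θ": 4, "M": 0, "T": -1, "L": 3}

Write exponents as rows Θ,M,T,L / cols X1,X2,X3,X4:
  Θ: [ 3  0 -2  2]
  M: [-1  1  1 -1]
  T: [-1  0  1 -1]
  L: [ 1  1  0  0]
  [Θ]: (2)·3+(1)·0+(-1)·2 = 4
  [M]: (2)·-1+(1)·1+(-1)·-1 = 0
  [T]: (2)·-1+(1)·0+(-1)·-1 = -1
  [L]: (2)·1+(1)·1+(-1)·0 = 3
⇒ Θ^4 T^-1 L^3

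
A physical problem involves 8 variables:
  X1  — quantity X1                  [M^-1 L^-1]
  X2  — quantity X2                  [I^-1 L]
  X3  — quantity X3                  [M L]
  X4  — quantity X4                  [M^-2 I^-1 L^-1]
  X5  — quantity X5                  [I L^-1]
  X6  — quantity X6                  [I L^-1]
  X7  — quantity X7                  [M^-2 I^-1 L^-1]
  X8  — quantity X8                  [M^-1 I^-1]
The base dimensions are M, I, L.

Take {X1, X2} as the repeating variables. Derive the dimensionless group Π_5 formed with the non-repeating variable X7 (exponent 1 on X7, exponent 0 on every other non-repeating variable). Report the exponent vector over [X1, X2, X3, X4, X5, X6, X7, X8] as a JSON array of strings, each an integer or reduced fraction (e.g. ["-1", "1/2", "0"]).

Write exponents as rows M,I,L / cols X1,X2,X3,X4,X5,X6,X7,X8:
  M: [-1  0  1 -2  0  0 -2 -1]
  I: [ 0 -1  0 -1  1  1 -1 -1]
  L: [-1  1  1 -1 -1 -1 -1  0]
Echelon form has 2 nonzero rows (pivots: X1,X2)
Repeat: X1,X2; free: X3,X4,X5,X6,X7,X8
RREF:
  r0: [   1    0   -1    2    0    0    2    1]
  r1: [   0    1    0    1   -1   -1    1    1]
  r2: [   0    0    0    0    0    0    0    0]
Fix exponent of X7 at 1, X3 at 0, X4 at 0, X5 at 0, X6 at 0, X8 at 0; solve each RREF row for its pivot's exponent:
  r0: exp(X1) + (2)·1 = 0 ⇒ exp(X1) = -2
  r1: exp(X2) + (1)·1 = 0 ⇒ exp(X2) = -1
Π_5 = X1^-2 · X2^-1 · X7

["-2", "-1", "0", "0", "0", "0", "1", "0"]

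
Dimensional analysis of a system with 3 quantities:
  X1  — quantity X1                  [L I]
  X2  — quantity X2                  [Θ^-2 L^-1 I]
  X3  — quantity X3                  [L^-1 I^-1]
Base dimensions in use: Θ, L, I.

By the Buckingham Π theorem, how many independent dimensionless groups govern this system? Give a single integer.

1

Write exponents as rows Θ,L,I / cols X1,X2,X3:
  Θ: [ 0 -2  0]
  L: [ 1 -1 -1]
  I: [ 1  1 -1]
RREF → pivots at {X1,X2} ⇒ r = 2
3 vars − rank 2 = 1 Π group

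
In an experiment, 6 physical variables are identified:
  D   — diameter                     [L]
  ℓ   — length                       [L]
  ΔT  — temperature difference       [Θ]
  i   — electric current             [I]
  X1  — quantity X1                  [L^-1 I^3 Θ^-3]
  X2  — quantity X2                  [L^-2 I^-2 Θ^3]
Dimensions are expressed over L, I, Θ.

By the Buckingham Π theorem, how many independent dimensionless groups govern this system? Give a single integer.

Dimensional matrix (L×I×Θ by D×ℓ×ΔT×i×X1×X2):
  L: [ 1  1  0  0 -1 -2]
  I: [ 0  0  0  1  3 -2]
  Θ: [ 0  0  1  0 -3  3]
Echelon form has 3 nonzero rows (pivots: D,ΔT,i)
Π count = n − r = 6 − 3 = 3

3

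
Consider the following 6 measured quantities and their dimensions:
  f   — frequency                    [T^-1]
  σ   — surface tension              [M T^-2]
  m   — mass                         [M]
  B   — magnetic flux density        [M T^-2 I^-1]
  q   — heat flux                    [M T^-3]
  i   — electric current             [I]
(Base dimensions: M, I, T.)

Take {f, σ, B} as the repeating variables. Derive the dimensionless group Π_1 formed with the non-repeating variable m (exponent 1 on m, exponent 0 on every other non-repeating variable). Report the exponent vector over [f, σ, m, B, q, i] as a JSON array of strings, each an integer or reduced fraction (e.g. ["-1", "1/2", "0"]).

Exponent matrix [M,I,T] × [f,σ,m,B,q,i]:
  M: [ 0  1  1  1  1  0]
  I: [ 0  0  0 -1  0  1]
  T: [-1 -2  0 -2 -3  0]
Row reduction gives pivot columns f,σ,B; rank = 3
Repeat: f,σ,B; free: m,q,i
RREF:
  r0: [   1    0   -2    0    1    0]
  r1: [   0    1    1    0    1    1]
  r2: [   0    0    0    1    0   -1]
Fix exponent of m at 1, q at 0, i at 0; solve each RREF row for its pivot's exponent:
  r0: exp(f) + (-2)·1 = 0 ⇒ exp(f) = 2
  r1: exp(σ) + (1)·1 = 0 ⇒ exp(σ) = -1
  r2: exp(B) + (0)·1 = 0 ⇒ exp(B) = 0
Π_1 = f^2 · σ^-1 · m

["2", "-1", "1", "0", "0", "0"]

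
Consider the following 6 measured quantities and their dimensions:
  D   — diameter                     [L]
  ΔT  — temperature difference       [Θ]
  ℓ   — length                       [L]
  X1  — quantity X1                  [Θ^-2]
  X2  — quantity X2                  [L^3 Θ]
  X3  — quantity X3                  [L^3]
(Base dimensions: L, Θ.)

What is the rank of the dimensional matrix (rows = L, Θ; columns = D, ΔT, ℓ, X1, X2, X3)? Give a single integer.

2

Write exponents as rows L,Θ / cols D,ΔT,ℓ,X1,X2,X3:
  L: [ 1  0  1  0  3  3]
  Θ: [ 0  1  0 -2  1  0]
RREF → pivots at {D,ΔT} ⇒ r = 2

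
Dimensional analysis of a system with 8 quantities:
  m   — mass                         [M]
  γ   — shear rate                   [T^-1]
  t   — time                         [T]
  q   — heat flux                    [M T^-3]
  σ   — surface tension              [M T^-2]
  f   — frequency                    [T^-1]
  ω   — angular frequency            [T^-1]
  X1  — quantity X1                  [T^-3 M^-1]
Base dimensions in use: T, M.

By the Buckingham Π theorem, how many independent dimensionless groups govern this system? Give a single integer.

6

Dimensional matrix (T×M by m×γ×t×q×σ×f×ω×X1):
  T: [ 0 -1  1 -3 -2 -1 -1 -3]
  M: [ 1  0  0  1  1  0  0 -1]
RREF → pivots at {m,γ} ⇒ r = 2
8 vars − rank 2 = 6 Π groups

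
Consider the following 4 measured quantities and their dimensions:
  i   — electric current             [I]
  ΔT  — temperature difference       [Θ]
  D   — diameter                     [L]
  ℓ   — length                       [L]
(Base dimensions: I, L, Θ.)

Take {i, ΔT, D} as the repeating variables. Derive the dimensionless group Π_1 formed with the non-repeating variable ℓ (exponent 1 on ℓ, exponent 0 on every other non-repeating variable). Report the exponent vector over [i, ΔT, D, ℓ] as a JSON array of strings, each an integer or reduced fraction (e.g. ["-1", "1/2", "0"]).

["0", "0", "-1", "1"]

Write exponents as rows I,L,Θ / cols i,ΔT,D,ℓ:
  I: [ 1  0  0  0]
  L: [ 0  0  1  1]
  Θ: [ 0  1  0  0]
RREF → pivots at {i,ΔT,D} ⇒ r = 3
Repeat: i,ΔT,D; free: ℓ
RREF:
  r0: [   1    0    0    0]
  r1: [   0    1    0    0]
  r2: [   0    0    1    1]
Fix exponent of ℓ at 1; solve each RREF row for its pivot's exponent:
  r0: exp(i) + (0)·1 = 0 ⇒ exp(i) = 0
  r1: exp(ΔT) + (0)·1 = 0 ⇒ exp(ΔT) = 0
  r2: exp(D) + (1)·1 = 0 ⇒ exp(D) = -1
Π_1 = D^-1 · ℓ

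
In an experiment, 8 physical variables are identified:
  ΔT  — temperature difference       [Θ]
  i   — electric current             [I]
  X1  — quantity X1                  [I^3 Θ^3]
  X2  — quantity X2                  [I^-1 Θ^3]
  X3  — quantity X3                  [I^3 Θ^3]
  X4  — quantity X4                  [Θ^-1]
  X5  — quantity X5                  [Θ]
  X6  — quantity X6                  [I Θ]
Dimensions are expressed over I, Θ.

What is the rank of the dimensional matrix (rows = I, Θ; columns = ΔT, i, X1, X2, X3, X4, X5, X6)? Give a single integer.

Exponent matrix [I,Θ] × [ΔT,i,X1,X2,X3,X4,X5,X6]:
  I: [ 0  1  3 -1  3  0  0  1]
  Θ: [ 1  0  3  3  3 -1  1  1]
Row reduction gives pivot columns ΔT,i; rank = 2

2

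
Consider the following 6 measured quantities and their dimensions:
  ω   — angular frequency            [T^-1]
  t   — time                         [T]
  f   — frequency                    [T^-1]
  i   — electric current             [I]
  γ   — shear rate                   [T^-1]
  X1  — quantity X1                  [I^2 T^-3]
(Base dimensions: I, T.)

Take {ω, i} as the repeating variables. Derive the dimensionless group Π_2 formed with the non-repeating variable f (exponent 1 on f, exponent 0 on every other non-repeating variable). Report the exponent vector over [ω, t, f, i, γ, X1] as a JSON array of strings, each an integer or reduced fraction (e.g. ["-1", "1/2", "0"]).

["-1", "0", "1", "0", "0", "0"]

Write exponents as rows I,T / cols ω,t,f,i,γ,X1:
  I: [ 0  0  0  1  0  2]
  T: [-1  1 -1  0 -1 -3]
RREF → pivots at {ω,i} ⇒ r = 2
Pivot set = {ω,i}, free = {t,f,γ,X1}
RREF:
  r0: [   1   -1    1    0    1    3]
  r1: [   0    0    0    1    0    2]
Fix exponent of f at 1, t at 0, γ at 0, X1 at 0; solve each RREF row for its pivot's exponent:
  r0: exp(ω) + (1)·1 = 0 ⇒ exp(ω) = -1
  r1: exp(i) + (0)·1 = 0 ⇒ exp(i) = 0
Π_2 = ω^-1 · f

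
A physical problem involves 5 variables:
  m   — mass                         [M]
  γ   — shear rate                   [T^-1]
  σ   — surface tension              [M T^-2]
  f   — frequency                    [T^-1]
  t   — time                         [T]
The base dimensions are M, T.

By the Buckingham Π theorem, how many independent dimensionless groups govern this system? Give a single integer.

3

Exponent matrix [M,T] × [m,γ,σ,f,t]:
  M: [ 1  0  1  0  0]
  T: [ 0 -1 -2 -1  1]
Row reduction gives pivot columns m,γ; rank = 2
Π count = n − r = 5 − 2 = 3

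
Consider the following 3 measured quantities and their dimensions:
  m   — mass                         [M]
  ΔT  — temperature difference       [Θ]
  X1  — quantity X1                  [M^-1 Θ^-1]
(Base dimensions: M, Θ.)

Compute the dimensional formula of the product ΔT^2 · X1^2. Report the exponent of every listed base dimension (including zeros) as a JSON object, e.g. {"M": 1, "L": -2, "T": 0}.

{"M": -2, "Θ": 0}

Dimensional matrix (M×Θ by m×ΔT×X1):
  M: [ 1  0 -1]
  Θ: [ 0  1 -1]
  [M]: (2)·0+(2)·-1 = -2
  [Θ]: (2)·1+(2)·-1 = 0
⇒ M^-2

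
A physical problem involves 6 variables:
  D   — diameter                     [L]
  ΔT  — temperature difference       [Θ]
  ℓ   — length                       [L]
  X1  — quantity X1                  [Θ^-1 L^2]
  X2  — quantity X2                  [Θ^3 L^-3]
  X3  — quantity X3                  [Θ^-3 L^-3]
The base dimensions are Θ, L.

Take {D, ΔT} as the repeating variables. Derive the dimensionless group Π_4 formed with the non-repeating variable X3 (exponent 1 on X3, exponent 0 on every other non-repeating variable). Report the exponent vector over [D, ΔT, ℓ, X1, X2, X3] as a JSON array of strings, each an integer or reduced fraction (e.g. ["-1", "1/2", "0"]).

["3", "3", "0", "0", "0", "1"]

Write exponents as rows Θ,L / cols D,ΔT,ℓ,X1,X2,X3:
  Θ: [ 0  1  0 -1  3 -3]
  L: [ 1  0  1  2 -3 -3]
RREF → pivots at {D,ΔT} ⇒ r = 2
Repeat: D,ΔT; free: ℓ,X1,X2,X3
RREF:
  r0: [   1    0    1    2   -3   -3]
  r1: [   0    1    0   -1    3   -3]
Fix exponent of X3 at 1, ℓ at 0, X1 at 0, X2 at 0; solve each RREF row for its pivot's exponent:
  r0: exp(D) + (-3)·1 = 0 ⇒ exp(D) = 3
  r1: exp(ΔT) + (-3)·1 = 0 ⇒ exp(ΔT) = 3
Π_4 = D^3 · ΔT^3 · X3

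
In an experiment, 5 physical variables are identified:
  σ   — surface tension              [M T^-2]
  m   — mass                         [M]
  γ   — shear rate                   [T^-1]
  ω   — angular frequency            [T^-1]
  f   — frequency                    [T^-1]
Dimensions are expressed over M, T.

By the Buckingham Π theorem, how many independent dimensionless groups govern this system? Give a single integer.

Dimensional matrix (M×T by σ×m×γ×ω×f):
  M: [ 1  1  0  0  0]
  T: [-2  0 -1 -1 -1]
Row reduction gives pivot columns σ,m; rank = 2
5 vars − rank 2 = 3 Π groups

3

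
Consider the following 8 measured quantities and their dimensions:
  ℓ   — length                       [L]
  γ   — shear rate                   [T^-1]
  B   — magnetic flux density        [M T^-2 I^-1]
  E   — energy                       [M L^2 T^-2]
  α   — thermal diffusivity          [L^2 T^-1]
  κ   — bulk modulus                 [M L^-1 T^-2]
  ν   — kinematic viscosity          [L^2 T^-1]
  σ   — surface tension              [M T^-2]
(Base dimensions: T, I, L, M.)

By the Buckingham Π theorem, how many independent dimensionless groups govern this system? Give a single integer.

Write exponents as rows T,I,L,M / cols ℓ,γ,B,E,α,κ,ν,σ:
  T: [ 0 -1 -2 -2 -1 -2 -1 -2]
  I: [ 0  0 -1  0  0  0  0  0]
  L: [ 1  0  0  2  2 -1  2  0]
  M: [ 0  0  1  1  0  1  0  1]
Echelon form has 4 nonzero rows (pivots: ℓ,γ,B,E)
Π count = n − r = 8 − 4 = 4

4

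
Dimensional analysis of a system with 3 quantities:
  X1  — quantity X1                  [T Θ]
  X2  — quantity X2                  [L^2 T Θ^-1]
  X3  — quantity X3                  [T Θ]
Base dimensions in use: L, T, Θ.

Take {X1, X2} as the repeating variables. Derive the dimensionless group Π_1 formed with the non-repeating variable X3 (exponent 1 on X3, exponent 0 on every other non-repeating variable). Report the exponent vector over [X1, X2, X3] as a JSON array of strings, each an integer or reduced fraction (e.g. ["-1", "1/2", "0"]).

Exponent matrix [L,T,Θ] × [X1,X2,X3]:
  L: [ 0  2  0]
  T: [ 1  1  1]
  Θ: [ 1 -1  1]
Row reduction gives pivot columns X1,X2; rank = 2
Repeat: X1,X2; free: X3
RREF:
  r0: [   1    0    1]
  r1: [   0    1    0]
  r2: [   0    0    0]
Fix exponent of X3 at 1; solve each RREF row for its pivot's exponent:
  r0: exp(X1) + (1)·1 = 0 ⇒ exp(X1) = -1
  r1: exp(X2) + (0)·1 = 0 ⇒ exp(X2) = 0
Π_1 = X1^-1 · X3

["-1", "0", "1"]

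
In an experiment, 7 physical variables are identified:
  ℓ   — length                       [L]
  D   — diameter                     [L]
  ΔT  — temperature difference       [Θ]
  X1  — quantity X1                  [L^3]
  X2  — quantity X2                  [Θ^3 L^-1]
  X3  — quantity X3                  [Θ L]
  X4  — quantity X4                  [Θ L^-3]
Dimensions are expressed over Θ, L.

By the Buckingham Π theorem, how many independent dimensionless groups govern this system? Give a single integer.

Write exponents as rows Θ,L / cols ℓ,D,ΔT,X1,X2,X3,X4:
  Θ: [ 0  0  1  0  3  1  1]
  L: [ 1  1  0  3 -1  1 -3]
Echelon form has 2 nonzero rows (pivots: ℓ,ΔT)
Π count = n − r = 7 − 2 = 5

5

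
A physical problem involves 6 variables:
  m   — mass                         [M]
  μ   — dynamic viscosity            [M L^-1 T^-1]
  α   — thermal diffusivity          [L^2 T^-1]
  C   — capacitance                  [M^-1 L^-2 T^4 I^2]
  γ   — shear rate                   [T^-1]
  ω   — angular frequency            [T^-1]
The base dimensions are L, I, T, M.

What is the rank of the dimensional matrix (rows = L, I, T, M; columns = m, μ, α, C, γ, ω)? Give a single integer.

4

Write exponents as rows L,I,T,M / cols m,μ,α,C,γ,ω:
  L: [ 0 -1  2 -2  0  0]
  I: [ 0  0  0  2  0  0]
  T: [ 0 -1 -1  4 -1 -1]
  M: [ 1  1  0 -1  0  0]
Row reduction gives pivot columns m,μ,α,C; rank = 4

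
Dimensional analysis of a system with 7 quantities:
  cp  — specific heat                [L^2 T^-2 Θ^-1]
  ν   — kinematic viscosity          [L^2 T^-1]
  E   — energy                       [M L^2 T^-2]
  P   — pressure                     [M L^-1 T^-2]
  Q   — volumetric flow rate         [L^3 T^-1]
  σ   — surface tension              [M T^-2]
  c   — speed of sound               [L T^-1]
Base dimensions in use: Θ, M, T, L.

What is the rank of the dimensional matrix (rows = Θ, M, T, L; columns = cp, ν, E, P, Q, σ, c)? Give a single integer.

Dimensional matrix (Θ×M×T×L by cp×ν×E×P×Q×σ×c):
  Θ: [-1  0  0  0  0  0  0]
  M: [ 0  0  1  1  0  1  0]
  T: [-2 -1 -2 -2 -1 -2 -1]
  L: [ 2  2  2 -1  3  0  1]
Echelon form has 4 nonzero rows (pivots: cp,ν,E,P)

4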